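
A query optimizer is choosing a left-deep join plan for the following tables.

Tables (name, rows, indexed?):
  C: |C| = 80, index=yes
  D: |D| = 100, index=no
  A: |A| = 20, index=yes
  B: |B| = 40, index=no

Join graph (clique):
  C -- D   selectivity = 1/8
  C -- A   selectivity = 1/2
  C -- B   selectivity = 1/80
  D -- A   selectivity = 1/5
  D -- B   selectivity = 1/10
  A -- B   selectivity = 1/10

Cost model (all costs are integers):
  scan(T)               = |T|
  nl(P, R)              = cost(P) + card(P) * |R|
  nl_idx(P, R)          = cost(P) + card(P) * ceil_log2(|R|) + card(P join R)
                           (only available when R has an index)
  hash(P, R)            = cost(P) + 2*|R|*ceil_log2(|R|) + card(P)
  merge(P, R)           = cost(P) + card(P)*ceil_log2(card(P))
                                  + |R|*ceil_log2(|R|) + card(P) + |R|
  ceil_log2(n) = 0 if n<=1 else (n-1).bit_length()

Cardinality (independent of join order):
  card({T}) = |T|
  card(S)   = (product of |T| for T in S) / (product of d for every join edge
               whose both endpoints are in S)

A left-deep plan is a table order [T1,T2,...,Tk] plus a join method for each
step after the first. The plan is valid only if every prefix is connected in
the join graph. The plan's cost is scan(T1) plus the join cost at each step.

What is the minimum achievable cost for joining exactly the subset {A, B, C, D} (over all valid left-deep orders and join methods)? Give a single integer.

Selinger DP over subsets of {A,B,C,D}:
  {C}: scan cost=80, card=80
  {D}: scan cost=100, card=100
  {A}: scan cost=20, card=20
  {B}: scan cost=40, card=40
  {CD}: card=1000; try (C,hash)→1320, (D,merge)→1520, (C,merge)→1540, (D,hash)→1560, (C,nl_idx)→1800, (D,nl)→8080 …(+1); best=1320 via (C,hash)
  {AC}: card=800; try (A,hash)→360, (C,merge)→780, (A,merge)→840, (C,nl_idx)→960, (C,hash)→1160, (A,nl_idx)→1280 …(+2); best=360 via (A,hash)
  {BC}: card=40; try (C,nl_idx)→360, (B,hash)→640, (C,merge)→960, (B,merge)→1000, (C,hash)→1200, (C,nl)→3240 …(+1); best=360 via (C,nl_idx)
  {AD}: card=400; try (A,hash)→400, (D,merge)→940, (A,nl_idx)→1000, (A,merge)→1020, (D,hash)→1440, (D,nl)→2020 …(+1); best=400 via (A,hash)
  {BD}: card=400; try (B,hash)→680, (D,merge)→1120, (B,merge)→1180, (D,hash)→1480, (D,nl)→4040, (B,nl)→4100; best=680 via (B,hash)
  {AB}: card=80; try (A,hash)→280, (A,nl_idx)→320, (B,merge)→420, (A,merge)→440, (B,hash)→520, (B,nl)→820 …(+1); best=280 via (A,hash)
  {ACD}: card=2000; try (C,hash)→1920, (A,hash)→2520, (D,hash)→2560, (C,merge)→5040, (C,nl_idx)→5200, (A,nl_idx)→8320 …(+5); best=1920 via (C,hash)
  {BCD}: card=50; try (D,merge)→1440, (D,hash)→1800, (C,hash)→2200, (B,hash)→2800, (C,nl_idx)→3530, (D,nl)→4360 …(+4); best=1440 via (D,merge)
  {ABC}: card=40; try (A,hash)→600, (A,nl_idx)→600, (A,merge)→760, (C,nl_idx)→880, (A,nl)→1160, (C,hash)→1480 …(+5); best=600 via (A,hash)
  {ABD}: card=160; try (B,hash)→1280, (A,hash)→1280, (D,merge)→1720, (D,hash)→1760, (A,nl_idx)→2840, (B,merge)→4680 …(+4); best=1280 via (B,hash)
  {ABCD}: card=10; try (D,merge)→1680, (A,hash)→1690, (A,nl_idx)→1700, (A,merge)→1910, (D,hash)→2040, (C,nl_idx)→2410 …(+8); best=1680 via (D,merge)

1680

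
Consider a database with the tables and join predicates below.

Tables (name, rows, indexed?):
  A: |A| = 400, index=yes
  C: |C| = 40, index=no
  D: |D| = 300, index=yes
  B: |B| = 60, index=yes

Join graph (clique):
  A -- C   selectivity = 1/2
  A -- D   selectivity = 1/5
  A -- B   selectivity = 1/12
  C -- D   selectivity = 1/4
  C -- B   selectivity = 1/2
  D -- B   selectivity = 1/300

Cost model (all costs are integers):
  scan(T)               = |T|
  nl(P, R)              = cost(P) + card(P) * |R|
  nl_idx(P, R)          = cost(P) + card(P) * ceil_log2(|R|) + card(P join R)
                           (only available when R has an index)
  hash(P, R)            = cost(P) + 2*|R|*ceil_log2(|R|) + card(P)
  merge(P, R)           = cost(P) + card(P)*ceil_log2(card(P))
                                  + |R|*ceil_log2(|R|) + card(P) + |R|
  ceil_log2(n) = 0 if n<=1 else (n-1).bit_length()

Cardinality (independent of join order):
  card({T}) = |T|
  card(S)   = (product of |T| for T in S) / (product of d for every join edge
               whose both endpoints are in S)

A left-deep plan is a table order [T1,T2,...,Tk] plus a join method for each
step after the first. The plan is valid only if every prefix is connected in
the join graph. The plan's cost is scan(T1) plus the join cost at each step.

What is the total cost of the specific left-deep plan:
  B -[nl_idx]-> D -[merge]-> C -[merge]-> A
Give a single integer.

8360

step 1: scan B: cost=60, card=60
step 2: join D via nl_idx
    card(P join D) = 60*300/(300) = 60
    cost = 60 + 60*9 + 60 = 660
step 3: join C via merge
    card(P join C) = 60*40/(4*2) = 300
    cost = 660 + 60*6 + 40*6 + 60 + 40 = 1360
step 4: join A via merge
    card(P join A) = 300*400/(2*5*12) = 1000
    cost = 1360 + 300*9 + 400*9 + 300 + 400 = 8360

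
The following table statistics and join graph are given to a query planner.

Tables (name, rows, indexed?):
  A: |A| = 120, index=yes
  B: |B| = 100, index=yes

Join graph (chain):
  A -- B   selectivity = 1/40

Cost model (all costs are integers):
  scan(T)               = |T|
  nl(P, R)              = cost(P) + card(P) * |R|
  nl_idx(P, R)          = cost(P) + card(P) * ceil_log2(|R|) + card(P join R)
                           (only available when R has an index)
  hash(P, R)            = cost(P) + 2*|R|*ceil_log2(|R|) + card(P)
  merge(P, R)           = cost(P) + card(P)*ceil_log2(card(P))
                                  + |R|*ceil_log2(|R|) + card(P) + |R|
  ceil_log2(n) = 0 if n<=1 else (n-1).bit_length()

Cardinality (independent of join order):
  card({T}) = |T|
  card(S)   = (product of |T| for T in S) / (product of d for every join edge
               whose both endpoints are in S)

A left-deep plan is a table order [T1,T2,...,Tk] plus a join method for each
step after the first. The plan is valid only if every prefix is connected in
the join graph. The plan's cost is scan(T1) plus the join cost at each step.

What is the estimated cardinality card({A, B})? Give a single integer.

Tables in S: A(120), B(100)
Edges inside S: A-B(d=40)
numerator = 120 * 100 = 12000
denominator = 40 = 40
card(S) = 12000 / 40 = 300

300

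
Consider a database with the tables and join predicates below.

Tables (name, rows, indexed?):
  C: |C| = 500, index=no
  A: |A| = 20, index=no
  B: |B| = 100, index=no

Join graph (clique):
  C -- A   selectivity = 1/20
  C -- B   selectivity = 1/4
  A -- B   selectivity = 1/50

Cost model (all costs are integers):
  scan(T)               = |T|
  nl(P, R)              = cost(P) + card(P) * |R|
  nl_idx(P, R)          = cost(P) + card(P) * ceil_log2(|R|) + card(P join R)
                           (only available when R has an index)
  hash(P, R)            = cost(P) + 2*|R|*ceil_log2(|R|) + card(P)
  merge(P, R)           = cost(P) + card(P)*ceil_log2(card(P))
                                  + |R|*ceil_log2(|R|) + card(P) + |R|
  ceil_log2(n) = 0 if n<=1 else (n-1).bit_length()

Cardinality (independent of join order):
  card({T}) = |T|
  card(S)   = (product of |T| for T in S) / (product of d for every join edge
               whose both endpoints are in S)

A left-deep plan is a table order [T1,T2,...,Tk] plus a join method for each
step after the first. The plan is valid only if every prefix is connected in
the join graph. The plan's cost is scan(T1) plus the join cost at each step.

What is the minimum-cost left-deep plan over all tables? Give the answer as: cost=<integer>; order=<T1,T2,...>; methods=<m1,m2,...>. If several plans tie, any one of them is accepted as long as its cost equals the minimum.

cost=3100; order=C,A,B; methods=hash,hash

Selinger DP (subsets sized 1..n):
  {C}: scan cost=500, card=500
  {A}: scan cost=20, card=20
  {B}: scan cost=100, card=100
  {AC}: card=500; try (A,hash)→1200, (C,merge)→5140, (A,merge)→5620, (C,hash)→9040, (C,nl)→10020, (A,nl)→10500; best=1200 via (A,hash)
  {BC}: card=12500; try (B,hash)→2400, (C,merge)→5900, (B,merge)→6300, (C,hash)→9200, (C,nl)→50100, (B,nl)→50500; best=2400 via (B,hash)
  {AB}: card=40; try (A,hash)→400, (B,merge)→940, (A,merge)→1020, (B,hash)→1440, (B,nl)→2020, (A,nl)→2100; best=400 via (A,hash)
  {ABC}: card=250; try (B,hash)→3100, (C,merge)→5680, (B,merge)→7000, (C,hash)→9440, (A,hash)→15100, (C,nl)→20400 …(+3); best=3100 via (B,hash)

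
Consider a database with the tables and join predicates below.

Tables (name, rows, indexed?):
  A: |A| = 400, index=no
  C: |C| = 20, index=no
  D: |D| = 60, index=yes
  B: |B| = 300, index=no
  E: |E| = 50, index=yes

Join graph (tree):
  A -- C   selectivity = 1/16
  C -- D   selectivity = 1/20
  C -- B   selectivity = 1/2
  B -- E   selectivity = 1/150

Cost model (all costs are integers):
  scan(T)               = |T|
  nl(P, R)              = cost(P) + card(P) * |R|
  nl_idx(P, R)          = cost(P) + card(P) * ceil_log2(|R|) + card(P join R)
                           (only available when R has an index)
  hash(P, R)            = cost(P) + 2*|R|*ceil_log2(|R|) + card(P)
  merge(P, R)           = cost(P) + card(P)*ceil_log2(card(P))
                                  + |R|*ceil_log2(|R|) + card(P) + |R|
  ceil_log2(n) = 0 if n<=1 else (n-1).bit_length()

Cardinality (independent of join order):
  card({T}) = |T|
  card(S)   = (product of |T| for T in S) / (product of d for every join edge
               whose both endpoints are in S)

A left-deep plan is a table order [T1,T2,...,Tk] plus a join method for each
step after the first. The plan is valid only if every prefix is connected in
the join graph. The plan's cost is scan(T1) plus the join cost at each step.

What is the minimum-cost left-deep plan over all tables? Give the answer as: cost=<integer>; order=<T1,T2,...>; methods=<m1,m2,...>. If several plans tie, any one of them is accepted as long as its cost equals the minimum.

Selinger DP (subsets sized 1..n):
  {A}: scan cost=400, card=400
  {C}: scan cost=20, card=20
  {D}: scan cost=60, card=60
  {B}: scan cost=300, card=300
  {E}: scan cost=50, card=50
  {AC}: card=500; try (C,hash)→1000, (A,merge)→4140, (C,merge)→4520, (A,hash)→7240, (A,nl)→8020, (C,nl)→8400; best=1000 via (C,hash)
  {CD}: card=60; try (D,nl_idx)→200, (C,hash)→320, (D,merge)→560, (C,merge)→600, (D,hash)→760, (D,nl)→1220 …(+1); best=200 via (D,nl_idx)
  {BC}: card=3000; try (C,hash)→800, (B,merge)→3140, (C,merge)→3420, (B,hash)→5440, (B,nl)→6020, (C,nl)→6300; best=800 via (C,hash)
  {BE}: card=100; try (E,hash)→1200, (E,nl_idx)→2200, (B,merge)→3400, (E,merge)→3650, (B,hash)→5500, (B,nl)→15050 …(+1); best=1200 via (E,hash)
  {ACD}: card=1500; try (D,hash)→2220, (A,merge)→4620, (D,nl_idx)→5500, (D,merge)→6420, (A,hash)→7460, (A,nl)→24200 …(+1); best=2220 via (D,hash)
  {ABC}: card=75000; try (B,hash)→6900, (B,merge)→9000, (A,hash)→11000, (A,merge)→43800, (B,nl)→151000, (A,nl)→1200800; best=6900 via (B,hash)
  {BCD}: card=9000; try (B,merge)→3620, (D,hash)→4520, (B,hash)→5660, (B,nl)→18200, (D,nl_idx)→27800, (D,merge)→40220 …(+1); best=3620 via (B,merge)
  {BCE}: card=1000; try (C,hash)→1500, (C,merge)→2120, (C,nl)→3200, (E,hash)→4400, (E,nl_idx)→19800, (E,merge)→40150 …(+1); best=1500 via (C,hash)
  {ABCD}: card=225000; try (B,hash)→9120, (A,hash)→19820, (B,merge)→23220, (D,hash)→82620, (A,merge)→142620, (B,nl)→452220 …(+4); best=9120 via (B,hash)
  {ABCE}: card=25000; try (A,hash)→9700, (A,merge)→16500, (E,hash)→82500, (A,nl)→401500, (E,nl_idx)→481900, (E,merge)→1357250 …(+1); best=9700 via (A,hash)
  {BCDE}: card=3000; try (D,hash)→3220, (D,nl_idx)→10500, (D,merge)→12920, (E,hash)→13220, (E,nl_idx)→60620, (D,nl)→61500 …(+2); best=3220 via (D,hash)
  {ABCDE}: card=75000; try (A,hash)→13420, (D,hash)→35420, (A,merge)→46220, (D,nl_idx)→234700, (E,hash)→234720, (D,merge)→410120 …(+5); best=13420 via (A,hash)

cost=13420; order=B,E,C,D,A; methods=hash,hash,hash,hash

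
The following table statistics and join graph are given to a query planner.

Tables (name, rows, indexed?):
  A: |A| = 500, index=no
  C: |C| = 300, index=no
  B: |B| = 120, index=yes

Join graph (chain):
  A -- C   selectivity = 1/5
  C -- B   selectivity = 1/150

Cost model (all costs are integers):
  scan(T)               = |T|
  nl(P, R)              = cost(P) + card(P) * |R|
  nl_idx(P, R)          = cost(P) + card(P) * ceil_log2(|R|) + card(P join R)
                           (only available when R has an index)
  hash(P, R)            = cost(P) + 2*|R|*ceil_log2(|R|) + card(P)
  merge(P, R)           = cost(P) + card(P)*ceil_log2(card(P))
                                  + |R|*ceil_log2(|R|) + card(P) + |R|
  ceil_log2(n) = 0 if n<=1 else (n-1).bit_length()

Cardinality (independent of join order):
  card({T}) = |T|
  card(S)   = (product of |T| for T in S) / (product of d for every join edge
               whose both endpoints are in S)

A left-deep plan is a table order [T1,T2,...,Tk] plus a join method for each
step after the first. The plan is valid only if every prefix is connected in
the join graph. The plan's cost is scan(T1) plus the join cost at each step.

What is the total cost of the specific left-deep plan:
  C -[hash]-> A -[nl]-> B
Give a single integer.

step 1: scan C: cost=300, card=300
step 2: join A via hash
    card(P join A) = 300*500/(5) = 30000
    cost = 300 + 2*500*9 + 300 = 9600
step 3: join B via nl
    card(P join B) = 30000*120/(150) = 24000
    cost = 9600 + 30000*120 = 3609600

3609600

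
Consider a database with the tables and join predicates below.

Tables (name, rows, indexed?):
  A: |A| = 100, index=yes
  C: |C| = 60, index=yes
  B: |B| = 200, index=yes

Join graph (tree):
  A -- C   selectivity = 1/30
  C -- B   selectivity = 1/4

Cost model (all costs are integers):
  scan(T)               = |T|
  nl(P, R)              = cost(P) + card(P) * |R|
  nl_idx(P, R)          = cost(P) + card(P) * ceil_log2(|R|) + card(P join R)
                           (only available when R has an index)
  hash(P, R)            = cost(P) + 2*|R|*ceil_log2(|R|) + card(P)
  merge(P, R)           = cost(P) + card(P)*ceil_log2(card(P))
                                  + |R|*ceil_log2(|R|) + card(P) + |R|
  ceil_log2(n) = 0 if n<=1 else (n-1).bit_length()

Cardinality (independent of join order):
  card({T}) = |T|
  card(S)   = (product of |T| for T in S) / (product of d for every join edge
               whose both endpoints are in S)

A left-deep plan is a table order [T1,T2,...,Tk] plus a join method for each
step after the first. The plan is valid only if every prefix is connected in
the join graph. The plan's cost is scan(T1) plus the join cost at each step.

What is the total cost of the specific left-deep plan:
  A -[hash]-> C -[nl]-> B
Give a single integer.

40920

step 1: scan A: cost=100, card=100
step 2: join C via hash
    card(P join C) = 100*60/(30) = 200
    cost = 100 + 2*60*6 + 100 = 920
step 3: join B via nl
    card(P join B) = 200*200/(4) = 10000
    cost = 920 + 200*200 = 40920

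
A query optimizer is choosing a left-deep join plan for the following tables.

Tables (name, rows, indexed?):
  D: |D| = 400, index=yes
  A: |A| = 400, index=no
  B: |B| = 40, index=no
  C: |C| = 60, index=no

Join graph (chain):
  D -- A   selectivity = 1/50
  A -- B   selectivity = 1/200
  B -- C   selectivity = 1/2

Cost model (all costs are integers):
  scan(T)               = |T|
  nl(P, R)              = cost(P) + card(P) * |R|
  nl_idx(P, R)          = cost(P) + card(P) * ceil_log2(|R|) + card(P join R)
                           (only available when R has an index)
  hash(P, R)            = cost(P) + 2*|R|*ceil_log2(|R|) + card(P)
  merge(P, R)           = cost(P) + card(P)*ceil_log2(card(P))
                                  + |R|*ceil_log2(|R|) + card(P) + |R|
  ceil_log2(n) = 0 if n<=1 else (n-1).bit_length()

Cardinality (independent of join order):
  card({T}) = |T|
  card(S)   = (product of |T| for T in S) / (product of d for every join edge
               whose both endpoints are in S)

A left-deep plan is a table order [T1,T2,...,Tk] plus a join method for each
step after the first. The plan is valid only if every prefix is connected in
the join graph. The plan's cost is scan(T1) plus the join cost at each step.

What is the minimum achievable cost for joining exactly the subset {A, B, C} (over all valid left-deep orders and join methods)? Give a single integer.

Selinger DP over subsets of {A,B,C}:
  {A}: scan cost=400, card=400
  {B}: scan cost=40, card=40
  {C}: scan cost=60, card=60
  {AB}: card=80; try (B,hash)→1280, (A,merge)→4320, (B,merge)→4680, (A,hash)→7280, (A,nl)→16040, (B,nl)→16400; best=1280 via (B,hash)
  {BC}: card=1200; try (B,hash)→600, (C,merge)→740, (B,merge)→760, (C,hash)→800, (C,nl)→2440, (B,nl)→2460; best=600 via (B,hash)
  {ABC}: card=2400; try (C,hash)→2080, (C,merge)→2340, (C,nl)→6080, (A,hash)→9000, (A,merge)→19000, (A,nl)→480600; best=2080 via (C,hash)

2080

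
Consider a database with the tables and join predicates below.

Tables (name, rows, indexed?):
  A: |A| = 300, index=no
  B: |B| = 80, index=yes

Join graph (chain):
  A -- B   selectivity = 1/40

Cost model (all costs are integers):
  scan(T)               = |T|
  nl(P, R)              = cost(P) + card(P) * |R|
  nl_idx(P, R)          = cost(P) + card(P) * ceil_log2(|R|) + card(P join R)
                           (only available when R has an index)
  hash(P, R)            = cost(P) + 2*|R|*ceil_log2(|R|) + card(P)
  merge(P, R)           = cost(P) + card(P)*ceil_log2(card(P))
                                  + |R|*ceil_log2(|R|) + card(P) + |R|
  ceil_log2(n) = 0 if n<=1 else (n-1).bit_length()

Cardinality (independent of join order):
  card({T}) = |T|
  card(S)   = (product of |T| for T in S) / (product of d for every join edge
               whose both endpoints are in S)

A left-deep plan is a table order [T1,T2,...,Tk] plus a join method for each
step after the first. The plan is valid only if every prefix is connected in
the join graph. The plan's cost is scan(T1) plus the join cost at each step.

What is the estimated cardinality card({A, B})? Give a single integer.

Tables in S: A(300), B(80)
Edges inside S: A-B(d=40)
numerator = 300 * 80 = 24000
denominator = 40 = 40
card(S) = 24000 / 40 = 600

600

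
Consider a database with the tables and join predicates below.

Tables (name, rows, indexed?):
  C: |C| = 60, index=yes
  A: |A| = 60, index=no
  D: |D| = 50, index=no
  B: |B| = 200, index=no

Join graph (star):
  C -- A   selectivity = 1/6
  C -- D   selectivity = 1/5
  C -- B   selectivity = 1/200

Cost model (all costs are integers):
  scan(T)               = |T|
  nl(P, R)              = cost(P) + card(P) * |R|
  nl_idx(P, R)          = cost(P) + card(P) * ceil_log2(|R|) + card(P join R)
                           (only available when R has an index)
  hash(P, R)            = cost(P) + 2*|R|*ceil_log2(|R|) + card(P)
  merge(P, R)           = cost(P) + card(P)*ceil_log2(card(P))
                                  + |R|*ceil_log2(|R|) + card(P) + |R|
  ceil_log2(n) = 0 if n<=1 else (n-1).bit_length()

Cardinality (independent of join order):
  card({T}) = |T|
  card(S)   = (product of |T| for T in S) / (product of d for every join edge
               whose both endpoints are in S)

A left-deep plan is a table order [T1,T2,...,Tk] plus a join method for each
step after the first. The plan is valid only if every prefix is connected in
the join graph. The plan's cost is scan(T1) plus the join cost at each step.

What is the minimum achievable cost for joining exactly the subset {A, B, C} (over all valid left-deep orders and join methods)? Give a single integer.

Selinger DP over subsets of {A,B,C}:
  {C}: scan cost=60, card=60
  {A}: scan cost=60, card=60
  {B}: scan cost=200, card=200
  {AC}: card=600; try (C,hash)→840, (A,hash)→840, (C,merge)→900, (A,merge)→900, (C,nl_idx)→1020, (C,nl)→3660 …(+1); best=840 via (C,hash)
  {BC}: card=60; try (C,hash)→1120, (C,nl_idx)→1460, (B,merge)→2280, (C,merge)→2420, (B,hash)→3320, (B,nl)→12060 …(+1); best=1120 via (C,hash)
  {ABC}: card=600; try (A,hash)→1900, (A,merge)→1960, (B,hash)→4640, (A,nl)→4720, (B,merge)→9240, (B,nl)→120840; best=1900 via (A,hash)

1900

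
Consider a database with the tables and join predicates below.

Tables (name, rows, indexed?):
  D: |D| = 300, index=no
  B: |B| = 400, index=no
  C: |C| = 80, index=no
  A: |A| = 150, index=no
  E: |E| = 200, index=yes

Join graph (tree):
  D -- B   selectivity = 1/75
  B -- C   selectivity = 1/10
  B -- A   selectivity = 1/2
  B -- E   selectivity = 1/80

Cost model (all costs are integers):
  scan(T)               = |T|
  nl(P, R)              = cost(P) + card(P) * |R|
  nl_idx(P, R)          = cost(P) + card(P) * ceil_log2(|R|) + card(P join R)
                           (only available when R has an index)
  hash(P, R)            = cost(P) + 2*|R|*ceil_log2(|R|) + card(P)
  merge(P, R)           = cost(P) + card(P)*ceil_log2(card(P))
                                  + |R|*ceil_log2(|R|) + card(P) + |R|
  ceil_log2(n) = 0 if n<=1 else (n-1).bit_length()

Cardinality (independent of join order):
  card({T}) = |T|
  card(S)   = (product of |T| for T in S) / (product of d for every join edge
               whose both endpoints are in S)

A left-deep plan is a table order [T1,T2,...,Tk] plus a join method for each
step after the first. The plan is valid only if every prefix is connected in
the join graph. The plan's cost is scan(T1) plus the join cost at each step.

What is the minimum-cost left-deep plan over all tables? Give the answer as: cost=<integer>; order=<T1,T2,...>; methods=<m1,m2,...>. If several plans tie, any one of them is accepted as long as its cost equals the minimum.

cost=49920; order=B,E,D,C,A; methods=hash,hash,hash,hash

Selinger DP (subsets sized 1..n):
  {D}: scan cost=300, card=300
  {B}: scan cost=400, card=400
  {C}: scan cost=80, card=80
  {A}: scan cost=150, card=150
  {E}: scan cost=200, card=200
  {BD}: card=1600; try (D,hash)→6200, (B,merge)→7300, (D,merge)→7400, (B,hash)→7800, (B,nl)→120300, (D,nl)→120400; best=6200 via (D,hash)
  {BC}: card=3200; try (C,hash)→1920, (B,merge)→4720, (C,merge)→5040, (B,hash)→7360, (B,nl)→32080, (C,nl)→32400; best=1920 via (C,hash)
  {AB}: card=30000; try (A,hash)→3200, (B,merge)→5500, (A,merge)→5750, (B,hash)→7500, (B,nl)→60150, (A,nl)→60400; best=3200 via (A,hash)
  {BE}: card=1000; try (E,hash)→4000, (E,nl_idx)→4600, (B,merge)→6000, (E,merge)→6200, (B,hash)→7600, (B,nl)→80200 …(+1); best=4000 via (E,hash)
  {BCD}: card=12800; try (C,hash)→8920, (D,hash)→10520, (C,merge)→26040, (D,merge)→46520, (C,nl)→134200, (D,nl)→961920; best=8920 via (C,hash)
  {ABD}: card=120000; try (A,hash)→10200, (A,merge)→26750, (D,hash)→38600, (A,nl)→246200, (D,merge)→486200, (D,nl)→9003200; best=10200 via (A,hash)
  {BDE}: card=4000; try (D,hash)→10400, (E,hash)→11000, (D,merge)→18000, (E,nl_idx)→23000, (E,merge)→27200, (D,nl)→304000 …(+1); best=10400 via (D,hash)
  {ABC}: card=240000; try (A,hash)→7520, (C,hash)→34320, (A,merge)→44870, (A,nl)→481920, (C,merge)→483840, (C,nl)→2403200; best=7520 via (A,hash)
  {BCE}: card=8000; try (C,hash)→6120, (E,hash)→8320, (C,merge)→15640, (E,nl_idx)→35520, (E,merge)→45320, (C,nl)→84000 …(+1); best=6120 via (C,hash)
  {ABE}: card=75000; try (A,hash)→7400, (A,merge)→16350, (E,hash)→36400, (A,nl)→154000, (E,nl_idx)→318200, (E,merge)→485000 …(+1); best=7400 via (A,hash)
  {ABCD}: card=960000; try (A,hash)→24120, (C,hash)→131320, (A,merge)→202270, (D,hash)→252920, (A,nl)→1928920, (C,merge)→2170840 …(+3); best=24120 via (A,hash)
  {BCDE}: card=32000; try (C,hash)→15520, (D,hash)→19520, (E,hash)→24920, (C,merge)→63040, (D,merge)→121120, (E,nl_idx)→143320 …(+4); best=15520 via (C,hash)
  {ABDE}: card=300000; try (A,hash)→16800, (A,merge)→63750, (D,hash)→87800, (E,hash)→133400, (A,nl)→610400, (E,nl_idx)→1270200 …(+4); best=16800 via (A,hash)
  {ABCE}: card=600000; try (A,hash)→16520, (C,hash)→83520, (A,merge)→119470, (E,hash)→250720, (A,nl)→1206120, (C,merge)→1358040 …(+4); best=16520 via (A,hash)
  {ABCDE}: card=2400000; try (A,hash)→49920, (C,hash)→317920, (A,merge)→528870, (D,hash)→621920, (E,hash)→987320, (A,nl)→4815520 …(+7); best=49920 via (A,hash)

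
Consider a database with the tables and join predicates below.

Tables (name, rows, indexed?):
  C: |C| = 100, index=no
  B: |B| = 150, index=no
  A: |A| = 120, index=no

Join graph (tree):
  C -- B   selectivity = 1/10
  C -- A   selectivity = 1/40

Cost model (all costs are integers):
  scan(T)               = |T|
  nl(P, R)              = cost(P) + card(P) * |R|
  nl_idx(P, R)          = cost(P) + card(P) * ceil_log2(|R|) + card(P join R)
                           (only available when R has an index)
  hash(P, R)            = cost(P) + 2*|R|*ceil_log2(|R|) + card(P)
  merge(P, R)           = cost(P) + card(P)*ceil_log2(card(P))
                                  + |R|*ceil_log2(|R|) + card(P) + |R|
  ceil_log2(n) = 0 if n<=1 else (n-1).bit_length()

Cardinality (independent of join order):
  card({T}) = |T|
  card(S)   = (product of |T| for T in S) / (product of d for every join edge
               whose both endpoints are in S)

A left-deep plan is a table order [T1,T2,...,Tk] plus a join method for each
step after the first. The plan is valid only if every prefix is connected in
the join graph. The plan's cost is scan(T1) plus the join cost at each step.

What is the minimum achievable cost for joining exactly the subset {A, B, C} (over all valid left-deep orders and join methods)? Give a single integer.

Selinger DP over subsets of {A,B,C}:
  {C}: scan cost=100, card=100
  {B}: scan cost=150, card=150
  {A}: scan cost=120, card=120
  {BC}: card=1500; try (C,hash)→1700, (B,merge)→2250, (C,merge)→2300, (B,hash)→2600, (B,nl)→15100, (C,nl)→15150; best=1700 via (C,hash)
  {AC}: card=300; try (C,hash)→1640, (A,merge)→1860, (C,merge)→1880, (A,hash)→1880, (A,nl)→12100, (C,nl)→12120; best=1640 via (C,hash)
  {ABC}: card=4500; try (B,hash)→4340, (A,hash)→4880, (B,merge)→5990, (A,merge)→20660, (B,nl)→46640, (A,nl)→181700; best=4340 via (B,hash)

4340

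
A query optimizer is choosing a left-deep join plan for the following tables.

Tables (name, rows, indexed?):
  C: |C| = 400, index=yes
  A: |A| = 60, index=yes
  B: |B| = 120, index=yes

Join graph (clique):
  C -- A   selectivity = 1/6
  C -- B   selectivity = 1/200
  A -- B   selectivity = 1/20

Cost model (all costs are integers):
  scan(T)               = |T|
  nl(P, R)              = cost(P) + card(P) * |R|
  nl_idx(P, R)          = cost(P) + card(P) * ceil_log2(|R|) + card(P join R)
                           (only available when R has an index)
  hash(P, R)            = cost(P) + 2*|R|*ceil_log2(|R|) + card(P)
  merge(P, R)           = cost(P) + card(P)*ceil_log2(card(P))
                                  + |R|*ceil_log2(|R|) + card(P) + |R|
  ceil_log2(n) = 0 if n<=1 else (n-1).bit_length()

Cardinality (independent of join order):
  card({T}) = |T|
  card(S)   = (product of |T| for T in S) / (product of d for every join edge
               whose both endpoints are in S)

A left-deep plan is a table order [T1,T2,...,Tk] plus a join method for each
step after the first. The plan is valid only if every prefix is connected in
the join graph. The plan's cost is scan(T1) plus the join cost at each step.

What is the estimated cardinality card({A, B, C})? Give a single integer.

120

Tables in S: A(60), B(120), C(400)
Edges inside S: C-A(d=6), C-B(d=200), A-B(d=20)
numerator = 60 * 120 * 400 = 2880000
denominator = 6 * 200 * 20 = 24000
card(S) = 2880000 / 24000 = 120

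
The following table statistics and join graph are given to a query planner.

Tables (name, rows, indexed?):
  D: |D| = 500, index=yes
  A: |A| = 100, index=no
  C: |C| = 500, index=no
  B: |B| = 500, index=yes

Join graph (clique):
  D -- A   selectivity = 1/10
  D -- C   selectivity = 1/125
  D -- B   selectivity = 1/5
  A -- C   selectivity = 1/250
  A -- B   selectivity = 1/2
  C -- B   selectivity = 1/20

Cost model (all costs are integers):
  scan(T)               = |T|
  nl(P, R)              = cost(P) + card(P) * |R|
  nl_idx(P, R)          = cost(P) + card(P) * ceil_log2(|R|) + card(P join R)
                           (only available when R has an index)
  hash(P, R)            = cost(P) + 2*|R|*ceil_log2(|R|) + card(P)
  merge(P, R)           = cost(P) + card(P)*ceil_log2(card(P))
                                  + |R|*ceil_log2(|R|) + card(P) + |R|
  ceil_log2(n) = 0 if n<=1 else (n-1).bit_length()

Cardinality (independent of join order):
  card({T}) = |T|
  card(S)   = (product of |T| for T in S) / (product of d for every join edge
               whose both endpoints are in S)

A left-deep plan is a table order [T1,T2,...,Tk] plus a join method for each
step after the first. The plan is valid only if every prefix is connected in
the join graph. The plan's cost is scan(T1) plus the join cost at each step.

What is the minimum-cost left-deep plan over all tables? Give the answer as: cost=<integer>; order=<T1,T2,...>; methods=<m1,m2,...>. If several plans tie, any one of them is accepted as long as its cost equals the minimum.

Selinger DP (subsets sized 1..n):
  {D}: scan cost=500, card=500
  {A}: scan cost=100, card=100
  {C}: scan cost=500, card=500
  {B}: scan cost=500, card=500
  {AD}: card=5000; try (A,hash)→2400, (D,merge)→5900, (D,nl_idx)→6000, (A,merge)→6300, (D,hash)→9200, (D,nl)→50100 …(+1); best=2400 via (A,hash)
  {CD}: card=2000; try (D,nl_idx)→7000, (D,hash)→10000, (C,hash)→10000, (D,merge)→10500, (C,merge)→10500, (D,nl)→250500 …(+1); best=7000 via (D,nl_idx)
  {BD}: card=50000; try (D,hash)→10000, (B,hash)→10000, (D,merge)→10500, (B,merge)→10500, (D,nl_idx)→55000, (B,nl_idx)→55000 …(+2); best=10000 via (D,hash)
  {AC}: card=200; try (A,hash)→2400, (C,merge)→5900, (A,merge)→6300, (C,hash)→9200, (C,nl)→50100, (A,nl)→50500; best=2400 via (A,hash)
  {AB}: card=25000; try (A,hash)→2400, (B,merge)→5900, (A,merge)→6300, (B,hash)→9200, (B,nl_idx)→26000, (B,nl)→50100 …(+1); best=2400 via (A,hash)
  {BC}: card=12500; try (C,hash)→10000, (B,hash)→10000, (C,merge)→10500, (B,merge)→10500, (B,nl_idx)→17500, (C,nl)→250500 …(+1); best=10000 via (C,hash)
  {ACD}: card=80; try (D,nl_idx)→4280, (D,merge)→9200, (A,hash)→10400, (D,hash)→11600, (C,hash)→16400, (A,merge)→31800 …(+4); best=4280 via (D,nl_idx)
  {ABD}: card=250000; try (B,hash)→16400, (D,hash)→36400, (A,hash)→61400, (B,merge)→77400, (B,nl_idx)→297400, (D,merge)→407400 …(+5); best=16400 via (B,hash)
  {BCD}: card=10000; try (B,hash)→18000, (D,hash)→31500, (B,nl_idx)→35000, (B,merge)→36000, (C,hash)→69000, (D,nl_idx)→132500 …(+5); best=18000 via (B,hash)
  {ABC}: card=2500; try (B,nl_idx)→6700, (B,merge)→9200, (B,hash)→11600, (A,hash)→23900, (C,hash)→36400, (B,nl)→102400 …(+4); best=6700 via (B,nl_idx)
  {ABCD}: card=200; try (B,nl_idx)→5200, (B,merge)→9920, (B,hash)→13360, (D,hash)→18200, (D,nl_idx)→29400, (A,hash)→29400 …(+8); best=5200 via (B,nl_idx)

cost=5200; order=C,A,D,B; methods=hash,nl_idx,nl_idx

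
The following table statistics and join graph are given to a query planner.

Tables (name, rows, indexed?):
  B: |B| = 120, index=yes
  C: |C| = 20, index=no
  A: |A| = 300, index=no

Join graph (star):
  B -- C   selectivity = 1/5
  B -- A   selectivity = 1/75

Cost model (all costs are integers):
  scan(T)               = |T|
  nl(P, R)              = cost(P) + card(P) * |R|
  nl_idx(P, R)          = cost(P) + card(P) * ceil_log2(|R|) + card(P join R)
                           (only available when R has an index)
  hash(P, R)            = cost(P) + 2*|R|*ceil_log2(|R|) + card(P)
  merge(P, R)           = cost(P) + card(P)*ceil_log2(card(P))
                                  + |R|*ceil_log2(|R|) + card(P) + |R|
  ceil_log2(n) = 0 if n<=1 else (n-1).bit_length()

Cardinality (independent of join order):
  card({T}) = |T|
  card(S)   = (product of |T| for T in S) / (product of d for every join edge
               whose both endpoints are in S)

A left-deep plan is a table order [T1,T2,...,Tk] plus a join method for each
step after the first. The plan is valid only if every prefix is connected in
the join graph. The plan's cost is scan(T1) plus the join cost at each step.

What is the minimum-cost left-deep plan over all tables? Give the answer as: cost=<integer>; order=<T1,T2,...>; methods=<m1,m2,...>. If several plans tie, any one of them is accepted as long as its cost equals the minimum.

Selinger DP (subsets sized 1..n):
  {B}: scan cost=120, card=120
  {C}: scan cost=20, card=20
  {A}: scan cost=300, card=300
  {BC}: card=480; try (C,hash)→440, (B,nl_idx)→640, (B,merge)→1100, (C,merge)→1200, (B,hash)→1720, (B,nl)→2420 …(+1); best=440 via (C,hash)
  {AB}: card=480; try (B,hash)→2280, (B,nl_idx)→2880, (A,merge)→4080, (B,merge)→4260, (A,hash)→5640, (A,nl)→36120 …(+1); best=2280 via (B,hash)
  {ABC}: card=1920; try (C,hash)→2960, (A,hash)→6320, (C,merge)→7200, (A,merge)→8240, (C,nl)→11880, (A,nl)→144440; best=2960 via (C,hash)

cost=2960; order=A,B,C; methods=hash,hash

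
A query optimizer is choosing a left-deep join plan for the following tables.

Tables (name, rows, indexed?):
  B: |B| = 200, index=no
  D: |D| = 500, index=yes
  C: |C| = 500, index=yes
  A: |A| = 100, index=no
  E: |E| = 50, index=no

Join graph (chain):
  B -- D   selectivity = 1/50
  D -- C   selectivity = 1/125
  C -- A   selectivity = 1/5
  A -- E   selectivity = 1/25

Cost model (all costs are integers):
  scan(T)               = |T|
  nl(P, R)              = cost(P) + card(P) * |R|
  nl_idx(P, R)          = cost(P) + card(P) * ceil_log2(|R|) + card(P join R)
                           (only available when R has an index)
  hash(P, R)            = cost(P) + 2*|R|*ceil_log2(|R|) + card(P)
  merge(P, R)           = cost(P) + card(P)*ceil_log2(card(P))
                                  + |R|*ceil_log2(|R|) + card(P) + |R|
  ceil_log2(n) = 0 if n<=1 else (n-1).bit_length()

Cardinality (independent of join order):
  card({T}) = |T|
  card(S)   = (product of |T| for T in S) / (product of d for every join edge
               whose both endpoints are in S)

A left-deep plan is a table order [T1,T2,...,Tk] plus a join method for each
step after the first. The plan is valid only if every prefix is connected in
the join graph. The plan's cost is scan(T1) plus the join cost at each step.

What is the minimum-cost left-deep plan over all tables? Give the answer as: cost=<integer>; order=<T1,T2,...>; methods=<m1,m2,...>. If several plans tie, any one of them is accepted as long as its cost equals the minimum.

Selinger DP (subsets sized 1..n):
  {B}: scan cost=200, card=200
  {D}: scan cost=500, card=500
  {C}: scan cost=500, card=500
  {A}: scan cost=100, card=100
  {E}: scan cost=50, card=50
  {BD}: card=2000; try (D,nl_idx)→4000, (B,hash)→4200, (D,merge)→7000, (B,merge)→7300, (D,hash)→9400, (D,nl)→100200 …(+1); best=4000 via (D,nl_idx)
  {CD}: card=2000; try (D,nl_idx)→7000, (C,nl_idx)→7000, (D,hash)→10000, (C,hash)→10000, (D,merge)→10500, (C,merge)→10500 …(+2); best=7000 via (D,nl_idx)
  {AC}: card=10000; try (A,hash)→2400, (C,merge)→5900, (A,merge)→6300, (C,hash)→9200, (C,nl_idx)→11000, (C,nl)→50100 …(+1); best=2400 via (A,hash)
  {AE}: card=200; try (E,hash)→800, (A,merge)→1200, (E,merge)→1250, (A,hash)→1500, (A,nl)→5050, (E,nl)→5100; best=800 via (E,hash)
  {BCD}: card=8000; try (B,hash)→12200, (C,hash)→15000, (C,nl_idx)→30000, (B,merge)→32800, (C,merge)→33000, (B,nl)→407000 …(+1); best=12200 via (B,hash)
  {ACD}: card=40000; try (A,hash)→10400, (D,hash)→21400, (A,merge)→31800, (D,nl_idx)→132400, (D,merge)→157400, (A,nl)→207000 …(+1); best=10400 via (A,hash)
  {ACE}: card=20000; try (C,merge)→7600, (C,hash)→10000, (E,hash)→13000, (C,nl_idx)→22600, (C,nl)→100800, (E,merge)→152750 …(+1); best=7600 via (C,merge)
  {ABCD}: card=160000; try (A,hash)→21600, (B,hash)→53600, (A,merge)→125000, (B,merge)→692200, (A,nl)→812200, (B,nl)→8010400; best=21600 via (A,hash)
  {ACDE}: card=80000; try (D,hash)→36600, (E,hash)→51000, (D,nl_idx)→267600, (D,merge)→332600, (E,merge)→690750, (E,nl)→2010400 …(+1); best=36600 via (D,hash)
  {ABCDE}: card=320000; try (B,hash)→119800, (E,hash)→182200, (B,merge)→1478400, (E,merge)→3061950, (E,nl)→8021600, (B,nl)→16036600; best=119800 via (B,hash)

cost=119800; order=A,E,C,D,B; methods=hash,merge,hash,hash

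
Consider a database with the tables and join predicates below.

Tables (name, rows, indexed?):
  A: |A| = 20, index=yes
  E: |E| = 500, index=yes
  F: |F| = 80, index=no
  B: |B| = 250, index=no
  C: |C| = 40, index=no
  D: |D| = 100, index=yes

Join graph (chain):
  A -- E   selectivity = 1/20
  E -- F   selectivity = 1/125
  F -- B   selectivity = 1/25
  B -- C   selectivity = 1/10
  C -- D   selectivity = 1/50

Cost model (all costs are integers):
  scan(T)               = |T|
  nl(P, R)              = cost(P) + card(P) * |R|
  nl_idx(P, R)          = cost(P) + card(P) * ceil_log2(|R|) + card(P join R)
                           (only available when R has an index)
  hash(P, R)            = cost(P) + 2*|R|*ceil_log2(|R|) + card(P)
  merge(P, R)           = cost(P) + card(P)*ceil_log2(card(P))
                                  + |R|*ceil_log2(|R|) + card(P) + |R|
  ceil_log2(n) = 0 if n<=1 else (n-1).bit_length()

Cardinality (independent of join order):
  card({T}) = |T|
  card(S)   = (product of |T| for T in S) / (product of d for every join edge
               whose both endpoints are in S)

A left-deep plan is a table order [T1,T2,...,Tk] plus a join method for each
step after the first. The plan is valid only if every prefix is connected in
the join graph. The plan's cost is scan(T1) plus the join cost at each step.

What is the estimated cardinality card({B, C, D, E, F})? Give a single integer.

Tables in S: B(250), C(40), D(100), E(500), F(80)
Edges inside S: E-F(d=125), F-B(d=25), B-C(d=10), C-D(d=50)
numerator = 250 * 40 * 100 * 500 * 80 = 40000000000
denominator = 125 * 25 * 10 * 50 = 1562500
card(S) = 40000000000 / 1562500 = 25600

25600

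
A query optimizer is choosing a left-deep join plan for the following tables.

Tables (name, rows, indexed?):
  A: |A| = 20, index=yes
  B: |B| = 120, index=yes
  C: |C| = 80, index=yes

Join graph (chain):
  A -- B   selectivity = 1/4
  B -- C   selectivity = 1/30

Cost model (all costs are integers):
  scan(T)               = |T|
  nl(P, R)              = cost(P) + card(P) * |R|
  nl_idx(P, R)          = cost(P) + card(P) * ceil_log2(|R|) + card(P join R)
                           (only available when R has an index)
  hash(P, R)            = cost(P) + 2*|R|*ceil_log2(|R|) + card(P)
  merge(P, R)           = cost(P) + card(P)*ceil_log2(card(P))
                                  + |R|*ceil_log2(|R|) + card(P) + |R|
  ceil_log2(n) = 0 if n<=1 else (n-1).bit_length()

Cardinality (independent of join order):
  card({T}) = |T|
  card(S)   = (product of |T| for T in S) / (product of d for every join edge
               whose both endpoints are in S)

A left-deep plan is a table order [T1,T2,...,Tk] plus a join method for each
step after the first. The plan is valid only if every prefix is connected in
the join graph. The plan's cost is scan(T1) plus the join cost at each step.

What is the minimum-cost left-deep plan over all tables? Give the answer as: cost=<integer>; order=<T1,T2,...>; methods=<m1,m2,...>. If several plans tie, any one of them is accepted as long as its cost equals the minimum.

Selinger DP (subsets sized 1..n):
  {A}: scan cost=20, card=20
  {B}: scan cost=120, card=120
  {C}: scan cost=80, card=80
  {AB}: card=600; try (A,hash)→440, (B,nl_idx)→760, (B,merge)→1100, (A,merge)→1200, (A,nl_idx)→1320, (B,hash)→1720 …(+2); best=440 via (A,hash)
  {BC}: card=320; try (B,nl_idx)→960, (C,nl_idx)→1280, (C,hash)→1360, (B,merge)→1680, (C,merge)→1720, (B,hash)→1840 …(+2); best=960 via (B,nl_idx)
  {ABC}: card=1600; try (A,hash)→1480, (C,hash)→2160, (A,nl_idx)→4160, (A,merge)→4280, (C,nl_idx)→6240, (A,nl)→7360 …(+2); best=1480 via (A,hash)

cost=1480; order=C,B,A; methods=nl_idx,hash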